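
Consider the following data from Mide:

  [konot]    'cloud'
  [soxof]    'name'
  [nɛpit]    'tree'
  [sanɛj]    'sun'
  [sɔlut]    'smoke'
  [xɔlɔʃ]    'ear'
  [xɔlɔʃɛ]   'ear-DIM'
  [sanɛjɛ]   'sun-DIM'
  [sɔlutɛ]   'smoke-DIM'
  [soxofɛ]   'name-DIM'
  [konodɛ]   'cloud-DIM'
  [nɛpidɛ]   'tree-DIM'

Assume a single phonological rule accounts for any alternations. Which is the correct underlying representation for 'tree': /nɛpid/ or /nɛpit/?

/nɛpid/

In [nɛpidɛ] and [nɛpit] the final segment of 'tree' alternates: [d] ~ [t].
If /t/ were underlying and a rule turned it into [d] before the DIM suffix, 'smoke' would also alternate; but it has [t] in both [sɔlutɛ] and [sɔlut].
The underlying segment must be /d/; voiced obstruents become voiceless word-finally, yielding [t] there.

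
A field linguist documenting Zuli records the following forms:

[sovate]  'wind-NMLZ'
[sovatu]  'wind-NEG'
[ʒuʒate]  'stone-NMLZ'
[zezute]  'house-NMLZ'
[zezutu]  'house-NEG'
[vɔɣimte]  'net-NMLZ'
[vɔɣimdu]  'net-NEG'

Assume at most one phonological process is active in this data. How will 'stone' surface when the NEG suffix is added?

The NEG suffix surfaces as [-du] and [-tu], depending on the final segment of the stem.
By contrast the NMLZ suffix keeps its initial [t] throughout — that segment must be underlying.
So the underlying form is /-du/, and voiced stops become voiceless after a vowel.
After 'stone', which ends in a vowel, the suffix surfaces as [-tu], giving [ʒuʒatu].

[ʒuʒatu]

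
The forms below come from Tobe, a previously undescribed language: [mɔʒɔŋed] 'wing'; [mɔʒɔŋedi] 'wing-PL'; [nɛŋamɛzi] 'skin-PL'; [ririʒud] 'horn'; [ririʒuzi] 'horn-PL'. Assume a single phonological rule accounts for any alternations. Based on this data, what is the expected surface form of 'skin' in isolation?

'horn' shows [d] ~ [z] at the end of the stem ([ririʒud] vs [ririʒuzi]).
If /d/ were underlying and a rule turned it into [z] before the PL suffix, 'wing' would also alternate; but it has [d] in both [mɔʒɔŋed] and [mɔʒɔŋedi].
The alternation reflects word-final hardening: voiced fricatives become stops word-finally. /z/ is underlying.
From [nɛŋamɛzi] the stem 'skin' is /nɛŋamɛz/; word-finally this yields [nɛŋamɛd].

[nɛŋamɛd]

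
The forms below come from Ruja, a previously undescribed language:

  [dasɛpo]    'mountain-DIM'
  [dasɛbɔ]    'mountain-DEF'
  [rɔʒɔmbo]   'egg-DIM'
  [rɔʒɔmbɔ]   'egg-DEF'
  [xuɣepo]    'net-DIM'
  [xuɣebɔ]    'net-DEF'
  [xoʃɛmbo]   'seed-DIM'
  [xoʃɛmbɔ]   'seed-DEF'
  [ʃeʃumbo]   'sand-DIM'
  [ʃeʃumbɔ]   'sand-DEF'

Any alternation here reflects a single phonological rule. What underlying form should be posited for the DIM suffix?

/-po/

The DIM morpheme has two allomorphs, [-bo] and [-po].
The DEF suffix, which begins with [b], is invariant after every stem; so [b] is not altered by any rule here.
The DIM suffix is therefore /-po/ underlyingly, with post-nasal voicing: voiceless stops become voiced after a nasal.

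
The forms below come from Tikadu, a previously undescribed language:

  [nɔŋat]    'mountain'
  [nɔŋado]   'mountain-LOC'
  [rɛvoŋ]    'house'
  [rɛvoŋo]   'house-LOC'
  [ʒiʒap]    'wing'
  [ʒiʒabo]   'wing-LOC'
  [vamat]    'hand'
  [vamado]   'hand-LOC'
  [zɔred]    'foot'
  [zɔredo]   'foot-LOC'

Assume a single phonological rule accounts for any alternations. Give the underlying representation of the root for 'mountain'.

/nɔŋat/

'mountain' shows [t] ~ [d] at the end of the stem ([nɔŋat] vs [nɔŋado]).
If /d/ were underlying and a rule turned it into [t] in isolation, 'foot' would also alternate; but it has [d] in both [zɔred] and [zɔredo].
The underlying segment must be /t/; voiceless stops become voiced between vowels, yielding [d] there.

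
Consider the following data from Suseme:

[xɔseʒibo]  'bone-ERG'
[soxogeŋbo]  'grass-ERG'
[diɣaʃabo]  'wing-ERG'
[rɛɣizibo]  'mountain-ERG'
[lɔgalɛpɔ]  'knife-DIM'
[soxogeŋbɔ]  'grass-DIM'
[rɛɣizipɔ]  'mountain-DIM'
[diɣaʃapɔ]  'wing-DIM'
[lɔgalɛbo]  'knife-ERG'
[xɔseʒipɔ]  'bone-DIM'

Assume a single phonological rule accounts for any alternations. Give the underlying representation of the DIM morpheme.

The DIM suffix surfaces as [-bɔ] and [-pɔ], depending on the final segment of the stem.
By contrast the ERG suffix keeps its initial [b] throughout — that segment must be underlying.
The DIM suffix is therefore /-pɔ/ underlyingly, with post-nasal voicing: voiceless stops become voiced after a nasal.

/-pɔ/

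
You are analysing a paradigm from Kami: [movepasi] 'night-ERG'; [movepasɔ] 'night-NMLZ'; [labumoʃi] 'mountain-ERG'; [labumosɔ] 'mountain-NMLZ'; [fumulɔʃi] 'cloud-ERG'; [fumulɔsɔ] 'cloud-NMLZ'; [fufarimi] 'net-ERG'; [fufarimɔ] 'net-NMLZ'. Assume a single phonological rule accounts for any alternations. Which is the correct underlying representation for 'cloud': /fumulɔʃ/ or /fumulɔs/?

The root 'cloud' surfaces as [fumulɔʃi] and [fumulɔsɔ], with a stem-final [ʃ] ~ [s] alternation.
But 'night' keeps [s] in both environments ([movepasi], [movepasɔ]), so there is no rule changing /s/ to [ʃ] before the ERG suffix.
The alternation reflects depalatalization: palato-alveolar /ʃ/ becomes [s] when no front vowel follows. /ʃ/ is underlying.

/fumulɔʃ/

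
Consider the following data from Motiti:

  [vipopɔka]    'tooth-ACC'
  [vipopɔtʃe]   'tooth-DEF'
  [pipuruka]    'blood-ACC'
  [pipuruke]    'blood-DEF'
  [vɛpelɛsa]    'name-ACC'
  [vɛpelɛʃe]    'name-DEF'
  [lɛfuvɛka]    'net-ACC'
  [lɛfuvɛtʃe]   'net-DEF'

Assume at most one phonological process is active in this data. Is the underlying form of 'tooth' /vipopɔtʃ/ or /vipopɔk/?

The stem for 'tooth' ends in [k] in [vipopɔka] but [tʃ] in [vipopɔtʃe].
The stem 'blood' ([pipuruka], [pipuruke]) shows [k] unchanged in both environments, so [k] cannot be basic with [tʃ] derived before the DEF suffix.
The underlying segment must be /tʃ/; palato-alveolar /tʃ/ and /ʃ/ become [k] and [s] when no front vowel follows, yielding [k] there.

/vipopɔtʃ/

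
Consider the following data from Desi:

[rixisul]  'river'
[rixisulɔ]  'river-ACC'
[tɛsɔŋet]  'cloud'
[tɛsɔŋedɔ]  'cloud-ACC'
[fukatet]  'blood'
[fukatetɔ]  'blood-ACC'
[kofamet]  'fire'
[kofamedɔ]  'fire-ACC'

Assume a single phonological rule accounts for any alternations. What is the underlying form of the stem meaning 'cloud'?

/tɛsɔŋed/

The stem for 'cloud' ends in [t] in [tɛsɔŋet] but [d] in [tɛsɔŋedɔ].
The stem 'blood' ([fukatet], [fukatetɔ]) shows [t] unchanged in both environments, so [t] cannot be basic with [d] derived before the ACC suffix.
Therefore /d/ is basic and [t] is derived by word-final obstruent devoicing (voiced obstruents become voiceless word-finally).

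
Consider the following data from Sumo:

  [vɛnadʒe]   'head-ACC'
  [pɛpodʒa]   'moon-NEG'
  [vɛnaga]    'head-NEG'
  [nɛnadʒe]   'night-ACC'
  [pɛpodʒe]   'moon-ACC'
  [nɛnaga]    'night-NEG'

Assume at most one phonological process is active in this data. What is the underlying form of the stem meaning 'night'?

/nɛnag/

The stem for 'night' ends in [g] in [nɛnaga] but [dʒ] in [nɛnadʒe].
Compare 'moon', with invariant [dʒ] in [pɛpodʒa] and [pɛpodʒe]: an analysis with underlying /dʒ/ and a rule producing [g] before the NEG suffix would wrongly predict alternation here too.
The underlying segment must be /g/; /g/ becomes palato-alveolar [dʒ] before a front vowel, yielding [dʒ] there.
Hence 'night' is /nɛnag/ underlyingly.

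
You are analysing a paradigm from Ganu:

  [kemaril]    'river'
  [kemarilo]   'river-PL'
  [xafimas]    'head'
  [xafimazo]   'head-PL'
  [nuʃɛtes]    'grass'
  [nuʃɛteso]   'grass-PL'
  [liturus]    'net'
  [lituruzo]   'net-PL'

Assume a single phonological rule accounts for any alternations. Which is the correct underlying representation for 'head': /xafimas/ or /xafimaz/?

'head' shows [s] ~ [z] at the end of the stem ([xafimas] vs [xafimazo]).
But 'grass' keeps [s] in both environments ([nuʃɛtes], [nuʃɛteso]), so there is no rule changing /s/ to [z] before the PL suffix.
The alternation reflects word-final obstruent devoicing: voiced obstruents become voiceless word-finally. /z/ is underlying.

/xafimaz/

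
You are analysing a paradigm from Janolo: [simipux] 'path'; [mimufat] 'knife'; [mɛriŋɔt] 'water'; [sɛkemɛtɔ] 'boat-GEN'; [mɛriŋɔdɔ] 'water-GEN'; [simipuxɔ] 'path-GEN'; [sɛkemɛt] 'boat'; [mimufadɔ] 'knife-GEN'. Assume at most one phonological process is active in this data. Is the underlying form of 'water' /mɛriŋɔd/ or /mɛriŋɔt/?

The root 'water' surfaces as [mɛriŋɔdɔ] and [mɛriŋɔt], with a stem-final [d] ~ [t] alternation.
If /t/ were underlying and a rule turned it into [d] before the GEN suffix, 'boat' would also alternate; but it has [t] in both [sɛkemɛtɔ] and [sɛkemɛt].
Therefore /d/ is basic and [t] is derived by word-final obstruent devoicing (voiced obstruents become voiceless word-finally).

/mɛriŋɔd/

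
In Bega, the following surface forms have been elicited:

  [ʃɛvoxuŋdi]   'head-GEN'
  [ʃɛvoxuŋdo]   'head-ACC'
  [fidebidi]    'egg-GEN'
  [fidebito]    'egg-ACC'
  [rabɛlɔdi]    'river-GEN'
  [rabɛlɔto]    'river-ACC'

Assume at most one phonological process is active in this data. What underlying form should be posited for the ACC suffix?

The ACC suffix surfaces as [-do] and [-to], depending on the final segment of the stem.
By contrast the GEN suffix keeps its initial [d] throughout — that segment must be underlying.
The ACC suffix is therefore /-to/ underlyingly, with post-nasal voicing: voiceless stops become voiced after a nasal.

/-to/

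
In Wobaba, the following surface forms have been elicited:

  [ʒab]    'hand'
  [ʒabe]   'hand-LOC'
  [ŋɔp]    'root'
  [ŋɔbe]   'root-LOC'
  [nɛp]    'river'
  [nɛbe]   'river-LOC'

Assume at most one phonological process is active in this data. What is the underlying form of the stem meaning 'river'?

The root 'river' surfaces as [nɛp] and [nɛbe], with a stem-final [p] ~ [b] alternation.
If /b/ were underlying and a rule turned it into [p] in isolation, 'hand' would also alternate; but it has [b] in both [ʒab] and [ʒabe].
The underlying segment must be /p/; voiceless stops become voiced between vowels, yielding [b] there.
So 'river' = /nɛp/.

/nɛp/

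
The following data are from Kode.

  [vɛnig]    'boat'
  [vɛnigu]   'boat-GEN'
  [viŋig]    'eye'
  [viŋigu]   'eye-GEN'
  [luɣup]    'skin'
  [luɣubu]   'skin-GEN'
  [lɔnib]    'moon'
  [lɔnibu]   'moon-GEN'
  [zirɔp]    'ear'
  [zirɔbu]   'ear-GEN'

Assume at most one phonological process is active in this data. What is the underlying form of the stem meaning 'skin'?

/luɣup/

The stem for 'skin' ends in [p] in [luɣup] but [b] in [luɣubu].
But 'moon' keeps [b] in both environments ([lɔnib], [lɔnibu]), so there is no rule changing /b/ to [p] in isolation.
The underlying segment must be /p/; voiceless stops become voiced between vowels, yielding [b] there.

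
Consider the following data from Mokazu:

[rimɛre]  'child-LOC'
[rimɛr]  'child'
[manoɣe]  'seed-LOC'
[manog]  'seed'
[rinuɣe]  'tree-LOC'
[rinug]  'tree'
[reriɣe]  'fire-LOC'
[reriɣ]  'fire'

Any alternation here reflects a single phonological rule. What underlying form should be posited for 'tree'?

'tree' shows [ɣ] ~ [g] at the end of the stem ([rinuɣe] vs [rinug]).
The stem 'fire' ([reriɣe], [reriɣ]) shows [ɣ] unchanged in both environments, so [ɣ] cannot be basic with [g] derived in isolation.
The underlying segment must be /g/; voiced stops become fricatives between vowels, yielding [ɣ] there.

/rinug/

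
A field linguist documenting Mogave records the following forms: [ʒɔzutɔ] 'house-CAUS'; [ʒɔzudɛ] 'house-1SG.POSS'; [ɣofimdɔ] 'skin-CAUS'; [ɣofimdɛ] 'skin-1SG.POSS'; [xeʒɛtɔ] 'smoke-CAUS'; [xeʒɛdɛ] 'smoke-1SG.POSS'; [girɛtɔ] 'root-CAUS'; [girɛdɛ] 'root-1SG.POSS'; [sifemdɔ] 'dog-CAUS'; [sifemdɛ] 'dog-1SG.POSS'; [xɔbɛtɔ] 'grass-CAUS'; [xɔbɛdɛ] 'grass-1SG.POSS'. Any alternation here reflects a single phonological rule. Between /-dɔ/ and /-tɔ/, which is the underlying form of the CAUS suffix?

/-tɔ/

The CAUS morpheme has two allomorphs, [-dɔ] and [-tɔ].
By contrast the 1SG.POSS suffix keeps its initial [d] throughout — that segment must be underlying.
The CAUS suffix is therefore /-tɔ/ underlyingly, with post-nasal voicing: voiceless stops become voiced after a nasal.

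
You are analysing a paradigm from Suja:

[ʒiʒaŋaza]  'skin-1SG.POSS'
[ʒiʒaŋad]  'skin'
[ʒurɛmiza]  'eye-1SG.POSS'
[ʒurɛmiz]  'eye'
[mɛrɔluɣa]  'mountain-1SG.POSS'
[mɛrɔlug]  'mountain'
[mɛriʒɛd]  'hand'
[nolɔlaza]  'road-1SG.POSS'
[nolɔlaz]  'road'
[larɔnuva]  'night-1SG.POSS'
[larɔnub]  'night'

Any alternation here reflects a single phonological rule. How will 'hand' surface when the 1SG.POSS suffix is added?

[mɛriʒɛza]

The stem for 'skin' ends in [z] in [ʒiʒaŋaza] but [d] in [ʒiʒaŋad].
But 'eye' keeps [z] in both environments ([ʒurɛmiza], [ʒurɛmiz]), so there is no rule changing /z/ to [d] in isolation.
So /d/ is underlying, and a rule of intervocalic spirantization — voiced stops become fricatives between vowels — gives [z].
From [mɛriʒɛd] the stem 'hand' is /mɛriʒɛd/; between vowels this yields [mɛriʒɛza].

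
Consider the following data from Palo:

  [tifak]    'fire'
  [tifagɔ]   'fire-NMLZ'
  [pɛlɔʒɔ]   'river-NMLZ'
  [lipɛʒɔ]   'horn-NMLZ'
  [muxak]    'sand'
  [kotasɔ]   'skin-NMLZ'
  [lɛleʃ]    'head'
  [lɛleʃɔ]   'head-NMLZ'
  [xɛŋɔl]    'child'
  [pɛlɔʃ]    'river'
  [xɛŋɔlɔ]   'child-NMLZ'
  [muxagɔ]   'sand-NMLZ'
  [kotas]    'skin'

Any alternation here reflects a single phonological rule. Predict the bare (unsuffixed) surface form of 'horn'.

The root 'river' surfaces as [pɛlɔʃ] and [pɛlɔʒɔ], with a stem-final [ʃ] ~ [ʒ] alternation.
If /ʃ/ were underlying and a rule turned it into [ʒ] before the NMLZ suffix, 'head' would also alternate; but it has [ʃ] in both [lɛleʃ] and [lɛleʃɔ].
The underlying segment must be /ʒ/; voiced obstruents become voiceless word-finally, yielding [ʃ] there.
The one attested form of 'horn', [lipɛʒɔ], shows underlying /lipɛʒ/. Applying the same rule word-finally gives [lipɛʃ].

[lipɛʃ]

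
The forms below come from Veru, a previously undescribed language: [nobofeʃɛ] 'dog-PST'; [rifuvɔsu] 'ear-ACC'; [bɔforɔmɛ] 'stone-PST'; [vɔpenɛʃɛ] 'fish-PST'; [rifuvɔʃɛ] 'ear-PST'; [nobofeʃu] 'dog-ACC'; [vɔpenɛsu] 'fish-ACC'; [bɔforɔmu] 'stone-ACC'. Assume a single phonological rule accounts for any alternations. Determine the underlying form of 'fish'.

The root 'fish' surfaces as [vɔpenɛʃɛ] and [vɔpenɛsu], with a stem-final [ʃ] ~ [s] alternation.
If /ʃ/ were underlying and a rule turned it into [s] before the ACC suffix, 'dog' would also alternate; but it has [ʃ] in both [nobofeʃɛ] and [nobofeʃu].
The underlying segment must be /s/; /s/ becomes palato-alveolar [ʃ] before a front vowel, yielding [ʃ] there.

/vɔpenɛs/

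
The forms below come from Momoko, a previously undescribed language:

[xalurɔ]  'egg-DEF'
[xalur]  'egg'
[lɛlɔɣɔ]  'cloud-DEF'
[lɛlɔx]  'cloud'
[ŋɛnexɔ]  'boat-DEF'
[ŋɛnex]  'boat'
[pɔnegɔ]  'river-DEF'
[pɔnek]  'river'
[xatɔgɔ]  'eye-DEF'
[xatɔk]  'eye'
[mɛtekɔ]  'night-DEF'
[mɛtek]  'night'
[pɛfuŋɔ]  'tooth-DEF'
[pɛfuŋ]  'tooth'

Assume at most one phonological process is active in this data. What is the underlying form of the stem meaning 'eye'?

In [xatɔgɔ] and [xatɔk] the final segment of 'eye' alternates: [g] ~ [k].
If /k/ were underlying and a rule turned it into [g] before the DEF suffix, 'night' would also alternate; but it has [k] in both [mɛtekɔ] and [mɛtek].
Therefore /g/ is basic and [k] is derived by word-final obstruent devoicing (voiced obstruents become voiceless word-finally).
Hence 'eye' is /xatɔg/ underlyingly.

/xatɔg/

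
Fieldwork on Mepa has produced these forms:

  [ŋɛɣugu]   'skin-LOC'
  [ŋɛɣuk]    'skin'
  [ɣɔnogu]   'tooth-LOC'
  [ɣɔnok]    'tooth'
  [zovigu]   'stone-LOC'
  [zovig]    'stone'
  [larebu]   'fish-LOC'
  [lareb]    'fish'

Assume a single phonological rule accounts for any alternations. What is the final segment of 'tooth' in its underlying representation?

/k/

The stem for 'tooth' ends in [g] in [ɣɔnogu] but [k] in [ɣɔnok].
But 'stone' keeps [g] in both environments ([zovigu], [zovig]), so there is no rule changing /g/ to [k] in isolation.
The underlying segment must be /k/; voiceless stops become voiced between vowels, yielding [g] there.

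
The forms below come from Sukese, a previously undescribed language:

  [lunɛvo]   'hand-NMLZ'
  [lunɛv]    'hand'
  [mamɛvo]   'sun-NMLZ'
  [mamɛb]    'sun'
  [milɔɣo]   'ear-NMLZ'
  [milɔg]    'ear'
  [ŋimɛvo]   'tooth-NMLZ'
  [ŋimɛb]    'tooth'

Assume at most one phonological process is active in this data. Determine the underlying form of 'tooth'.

The stem for 'tooth' ends in [v] in [ŋimɛvo] but [b] in [ŋimɛb].
But 'hand' keeps [v] in both environments ([lunɛvo], [lunɛv]), so there is no rule changing /v/ to [b] in isolation.
The alternation reflects intervocalic spirantization: voiced stops become fricatives between vowels. /b/ is underlying.

/ŋimɛb/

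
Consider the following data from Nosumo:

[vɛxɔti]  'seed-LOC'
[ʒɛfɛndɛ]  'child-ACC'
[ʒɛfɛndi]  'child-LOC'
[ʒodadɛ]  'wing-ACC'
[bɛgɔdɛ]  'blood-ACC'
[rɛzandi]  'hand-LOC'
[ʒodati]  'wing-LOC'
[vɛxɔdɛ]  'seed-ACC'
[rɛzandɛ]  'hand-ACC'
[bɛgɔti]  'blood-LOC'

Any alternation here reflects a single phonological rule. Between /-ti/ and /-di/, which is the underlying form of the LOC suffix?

/-ti/

The LOC morpheme has two allomorphs, [-di] and [-ti].
The ACC suffix, which begins with [d], is invariant after every stem; so [d] is not altered by any rule here.
So the underlying form is /-ti/, and voiceless stops become voiced after a nasal.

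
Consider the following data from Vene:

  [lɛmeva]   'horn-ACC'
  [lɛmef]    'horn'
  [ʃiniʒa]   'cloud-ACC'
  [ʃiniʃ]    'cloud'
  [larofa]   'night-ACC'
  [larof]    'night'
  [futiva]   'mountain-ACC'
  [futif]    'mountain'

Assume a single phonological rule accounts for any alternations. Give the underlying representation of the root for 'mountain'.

/futiv/

The root 'mountain' surfaces as [futiva] and [futif], with a stem-final [v] ~ [f] alternation.
The stem 'night' ([larofa], [larof]) shows [f] unchanged in both environments, so [f] cannot be basic with [v] derived before the ACC suffix.
Therefore /v/ is basic and [f] is derived by word-final obstruent devoicing (voiced obstruents become voiceless word-finally).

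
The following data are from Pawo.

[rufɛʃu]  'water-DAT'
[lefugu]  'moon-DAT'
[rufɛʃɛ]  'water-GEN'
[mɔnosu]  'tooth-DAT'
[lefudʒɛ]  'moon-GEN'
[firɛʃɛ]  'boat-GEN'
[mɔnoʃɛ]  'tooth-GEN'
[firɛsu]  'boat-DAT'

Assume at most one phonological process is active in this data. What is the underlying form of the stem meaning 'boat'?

'boat' shows [ʃ] ~ [s] at the end of the stem ([firɛʃɛ] vs [firɛsu]).
But 'water' keeps [ʃ] in both environments ([rufɛʃɛ], [rufɛʃu]), so there is no rule changing /ʃ/ to [s] before the DAT suffix.
The alternation reflects palatalization before a front vowel: /g/ and /s/ become palato-alveolar [dʒ] and [ʃ] before a front vowel. /s/ is underlying.

/firɛs/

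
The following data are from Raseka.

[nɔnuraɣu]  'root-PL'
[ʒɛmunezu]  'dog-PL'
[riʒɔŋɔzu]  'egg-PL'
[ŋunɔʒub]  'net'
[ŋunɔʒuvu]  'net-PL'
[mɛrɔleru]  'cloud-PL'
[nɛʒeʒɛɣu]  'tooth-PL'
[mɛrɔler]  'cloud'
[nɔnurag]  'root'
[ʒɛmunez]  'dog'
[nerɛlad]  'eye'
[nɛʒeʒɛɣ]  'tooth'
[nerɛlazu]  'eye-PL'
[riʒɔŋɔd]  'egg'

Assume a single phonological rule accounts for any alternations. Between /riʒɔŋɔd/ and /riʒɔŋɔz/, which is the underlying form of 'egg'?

/riʒɔŋɔd/

'egg' shows [d] ~ [z] at the end of the stem ([riʒɔŋɔd] vs [riʒɔŋɔzu]).
The stem 'dog' ([ʒɛmunez], [ʒɛmunezu]) shows [z] unchanged in both environments, so [z] cannot be basic with [d] derived in isolation.
Therefore /d/ is basic and [z] is derived by intervocalic spirantization (voiced stops become fricatives between vowels).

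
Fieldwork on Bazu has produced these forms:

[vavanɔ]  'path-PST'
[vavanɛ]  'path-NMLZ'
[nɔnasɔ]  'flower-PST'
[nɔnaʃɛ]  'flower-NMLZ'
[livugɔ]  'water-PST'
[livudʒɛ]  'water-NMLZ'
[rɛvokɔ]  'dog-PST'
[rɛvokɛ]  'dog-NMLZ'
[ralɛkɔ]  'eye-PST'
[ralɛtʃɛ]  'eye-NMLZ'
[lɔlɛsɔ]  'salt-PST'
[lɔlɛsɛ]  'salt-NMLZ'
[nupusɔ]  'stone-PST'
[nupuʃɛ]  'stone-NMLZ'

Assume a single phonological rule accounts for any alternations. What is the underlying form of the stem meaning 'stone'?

The stem for 'stone' ends in [s] in [nupusɔ] but [ʃ] in [nupuʃɛ].
If /s/ were underlying and a rule turned it into [ʃ] before the NMLZ suffix, 'salt' would also alternate; but it has [s] in both [lɔlɛsɔ] and [lɔlɛsɛ].
The underlying segment must be /ʃ/; palato-alveolar /tʃ/, /dʒ/ and /ʃ/ become [k], [g] and [s] when no front vowel follows, yielding [s] there.
So 'stone' = /nupuʃ/.

/nupuʃ/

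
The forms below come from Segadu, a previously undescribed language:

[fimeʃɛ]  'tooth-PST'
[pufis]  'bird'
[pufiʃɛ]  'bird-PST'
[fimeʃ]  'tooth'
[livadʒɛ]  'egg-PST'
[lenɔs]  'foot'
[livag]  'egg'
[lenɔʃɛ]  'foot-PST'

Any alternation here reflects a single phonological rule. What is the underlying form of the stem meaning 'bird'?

In [pufiʃɛ] and [pufis] the final segment of 'bird' alternates: [ʃ] ~ [s].
But 'tooth' keeps [ʃ] in both environments ([fimeʃɛ], [fimeʃ]), so there is no rule changing /ʃ/ to [s] in isolation.
So /s/ is underlying, and a rule of palatalization before a front vowel — /g/ and /s/ become palato-alveolar [dʒ] and [ʃ] before a front vowel — gives [ʃ].
The underlying form of 'bird' is therefore /pufis/.

/pufis/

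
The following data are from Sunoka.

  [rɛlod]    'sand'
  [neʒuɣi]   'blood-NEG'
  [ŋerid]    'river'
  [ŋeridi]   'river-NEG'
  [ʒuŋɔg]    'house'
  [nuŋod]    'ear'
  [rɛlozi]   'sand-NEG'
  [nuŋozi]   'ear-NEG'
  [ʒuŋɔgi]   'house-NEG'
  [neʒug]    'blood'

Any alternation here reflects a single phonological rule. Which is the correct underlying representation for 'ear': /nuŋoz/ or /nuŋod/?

/nuŋoz/

The stem for 'ear' ends in [z] in [nuŋozi] but [d] in [nuŋod].
But 'river' keeps [d] in both environments ([ŋeridi], [ŋerid]), so there is no rule changing /d/ to [z] before the NEG suffix.
The underlying segment must be /z/; voiced fricatives become stops word-finally, yielding [d] there.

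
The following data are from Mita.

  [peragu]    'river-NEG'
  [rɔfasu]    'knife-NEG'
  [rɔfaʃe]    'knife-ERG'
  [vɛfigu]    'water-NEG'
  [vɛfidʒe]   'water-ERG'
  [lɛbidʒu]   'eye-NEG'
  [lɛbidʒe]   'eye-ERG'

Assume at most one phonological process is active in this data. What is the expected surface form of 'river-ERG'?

[peradʒe]

The stem for 'water' ends in [g] in [vɛfigu] but [dʒ] in [vɛfidʒe].
If /dʒ/ were underlying and a rule turned it into [g] before the NEG suffix, 'eye' would also alternate; but it has [dʒ] in both [lɛbidʒu] and [lɛbidʒe].
The alternation reflects palatalization before a front vowel: /g/ and /s/ become palato-alveolar [dʒ] and [ʃ] before a front vowel. /g/ is underlying.
From [peragu] the stem 'river' is /perag/; before a front vowel this yields [peradʒe].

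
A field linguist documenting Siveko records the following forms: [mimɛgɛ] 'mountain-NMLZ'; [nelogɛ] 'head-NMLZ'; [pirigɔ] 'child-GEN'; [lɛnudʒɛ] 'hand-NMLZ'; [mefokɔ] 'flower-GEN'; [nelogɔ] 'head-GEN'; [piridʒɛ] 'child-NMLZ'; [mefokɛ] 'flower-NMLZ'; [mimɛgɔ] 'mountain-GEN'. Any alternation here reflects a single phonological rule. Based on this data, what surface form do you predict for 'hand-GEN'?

In [piridʒɛ] and [pirigɔ] the final segment of 'child' alternates: [dʒ] ~ [g].
Compare 'head', with invariant [g] in [nelogɛ] and [nelogɔ]: an analysis with underlying /g/ and a rule producing [dʒ] before the NMLZ suffix would wrongly predict alternation here too.
The alternation reflects depalatalization: palato-alveolar /dʒ/ becomes [g] when no front vowel follows. /dʒ/ is underlying.
From [lɛnudʒɛ] the stem 'hand' is /lɛnudʒ/; when no front vowel follows this yields [lɛnugɔ].

[lɛnugɔ]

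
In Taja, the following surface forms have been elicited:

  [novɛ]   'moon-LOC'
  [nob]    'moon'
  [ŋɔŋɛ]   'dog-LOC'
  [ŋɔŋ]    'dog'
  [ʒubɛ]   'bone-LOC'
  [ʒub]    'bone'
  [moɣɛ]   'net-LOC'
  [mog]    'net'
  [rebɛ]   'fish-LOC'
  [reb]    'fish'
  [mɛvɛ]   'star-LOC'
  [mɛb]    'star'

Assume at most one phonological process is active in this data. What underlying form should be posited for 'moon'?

/nov/

In [novɛ] and [nob] the final segment of 'moon' alternates: [v] ~ [b].
If /b/ were underlying and a rule turned it into [v] before the LOC suffix, 'fish' would also alternate; but it has [b] in both [rebɛ] and [reb].
So /v/ is underlying, and a rule of word-final hardening — voiced fricatives become stops word-finally — gives [b].
So 'moon' = /nov/.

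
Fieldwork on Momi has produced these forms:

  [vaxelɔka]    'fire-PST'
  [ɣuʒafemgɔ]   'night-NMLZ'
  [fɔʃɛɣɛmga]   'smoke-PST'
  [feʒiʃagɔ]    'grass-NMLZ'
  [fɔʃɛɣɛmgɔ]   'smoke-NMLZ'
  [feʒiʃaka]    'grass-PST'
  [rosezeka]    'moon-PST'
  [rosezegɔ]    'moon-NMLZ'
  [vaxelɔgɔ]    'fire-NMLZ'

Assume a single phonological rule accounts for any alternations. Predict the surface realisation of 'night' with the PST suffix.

[ɣuʒafemga]

The PST suffix surfaces as [-ga] and [-ka], depending on the final segment of the stem.
The NMLZ suffix, which begins with [g], is invariant after every stem; so [g] is not altered by any rule here.
So the underlying form is /-ka/, and voiceless stops become voiced after a nasal.
After 'night', which ends in a nasal, the suffix surfaces as [-ga], giving [ɣuʒafemga].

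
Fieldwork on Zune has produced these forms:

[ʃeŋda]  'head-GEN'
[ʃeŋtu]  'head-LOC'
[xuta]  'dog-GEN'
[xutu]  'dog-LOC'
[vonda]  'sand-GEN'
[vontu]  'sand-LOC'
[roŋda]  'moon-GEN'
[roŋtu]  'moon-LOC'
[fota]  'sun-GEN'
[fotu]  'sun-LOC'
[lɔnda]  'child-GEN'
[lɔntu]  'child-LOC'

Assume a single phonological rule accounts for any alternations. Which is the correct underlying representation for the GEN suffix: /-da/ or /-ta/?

The GEN morpheme has two allomorphs, [-da] and [-ta].
The LOC suffix, which begins with [t], is invariant after every stem; so [t] is not altered by any rule here.
So the underlying form is /-da/, and voiced stops become voiceless after a vowel.

/-da/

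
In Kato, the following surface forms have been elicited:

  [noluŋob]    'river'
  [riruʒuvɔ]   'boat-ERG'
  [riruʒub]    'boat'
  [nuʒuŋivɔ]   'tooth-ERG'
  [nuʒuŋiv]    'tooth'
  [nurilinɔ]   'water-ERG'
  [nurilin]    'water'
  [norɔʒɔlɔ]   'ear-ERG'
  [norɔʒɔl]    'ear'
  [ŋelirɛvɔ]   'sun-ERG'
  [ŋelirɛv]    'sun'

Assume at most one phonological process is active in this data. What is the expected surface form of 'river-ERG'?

'boat' shows [v] ~ [b] at the end of the stem ([riruʒuvɔ] vs [riruʒub]).
If /v/ were underlying and a rule turned it into [b] in isolation, 'sun' would also alternate; but it has [v] in both [ŋelirɛvɔ] and [ŋelirɛv].
So /b/ is underlying, and a rule of intervocalic spirantization — voiced stops become fricatives between vowels — gives [v].
The one attested form of 'river', [noluŋob], shows underlying /noluŋob/. Applying the same rule between vowels gives [noluŋovɔ].

[noluŋovɔ]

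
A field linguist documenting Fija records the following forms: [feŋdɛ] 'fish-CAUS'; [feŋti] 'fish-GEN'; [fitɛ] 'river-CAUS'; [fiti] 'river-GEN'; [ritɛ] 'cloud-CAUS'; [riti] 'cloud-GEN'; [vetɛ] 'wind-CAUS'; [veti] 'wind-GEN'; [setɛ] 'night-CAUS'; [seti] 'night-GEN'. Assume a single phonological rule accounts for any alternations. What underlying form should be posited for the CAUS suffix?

/-dɛ/

The CAUS morpheme has two allomorphs, [-dɛ] and [-tɛ].
By contrast the GEN suffix keeps its initial [t] throughout — that segment must be underlying.
So the underlying form is /-dɛ/, and voiced stops become voiceless after a vowel.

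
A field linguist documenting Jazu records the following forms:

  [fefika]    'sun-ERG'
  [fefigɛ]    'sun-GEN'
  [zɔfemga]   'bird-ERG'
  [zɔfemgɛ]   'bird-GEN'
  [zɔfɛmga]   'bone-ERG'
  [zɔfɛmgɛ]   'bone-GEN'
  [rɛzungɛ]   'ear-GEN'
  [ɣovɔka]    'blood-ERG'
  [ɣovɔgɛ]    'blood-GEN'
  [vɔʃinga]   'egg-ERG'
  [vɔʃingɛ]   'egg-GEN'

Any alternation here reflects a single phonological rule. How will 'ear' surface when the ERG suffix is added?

[rɛzunga]

The ERG morpheme has two allomorphs, [-ga] and [-ka].
By contrast the GEN suffix keeps its initial [g] throughout — that segment must be underlying.
So the underlying form is /-ka/, and voiceless stops become voiced after a nasal.
After 'ear', which ends in a nasal, the suffix surfaces as [-ga], giving [rɛzunga].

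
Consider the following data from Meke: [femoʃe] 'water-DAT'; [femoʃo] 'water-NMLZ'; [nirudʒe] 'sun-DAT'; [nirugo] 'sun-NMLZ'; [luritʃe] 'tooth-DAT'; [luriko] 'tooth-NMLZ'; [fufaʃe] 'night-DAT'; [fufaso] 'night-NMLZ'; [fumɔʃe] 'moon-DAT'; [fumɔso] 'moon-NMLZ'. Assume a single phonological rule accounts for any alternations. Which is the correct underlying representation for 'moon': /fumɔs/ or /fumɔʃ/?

/fumɔs/

The root 'moon' surfaces as [fumɔʃe] and [fumɔso], with a stem-final [ʃ] ~ [s] alternation.
But 'water' keeps [ʃ] in both environments ([femoʃe], [femoʃo]), so there is no rule changing /ʃ/ to [s] before the NMLZ suffix.
The alternation reflects palatalization before a front vowel: /k/, /g/ and /s/ become palato-alveolar [tʃ], [dʒ] and [ʃ] before a front vowel. /s/ is underlying.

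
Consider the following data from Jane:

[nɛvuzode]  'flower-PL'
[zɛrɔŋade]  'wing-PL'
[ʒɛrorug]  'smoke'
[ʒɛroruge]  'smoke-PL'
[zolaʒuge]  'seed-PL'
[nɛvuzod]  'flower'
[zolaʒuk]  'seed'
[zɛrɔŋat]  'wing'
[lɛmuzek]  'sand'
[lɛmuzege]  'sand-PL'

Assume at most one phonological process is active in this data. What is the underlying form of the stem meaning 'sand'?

The stem for 'sand' ends in [k] in [lɛmuzek] but [g] in [lɛmuzege].
Compare 'smoke', with invariant [g] in [ʒɛrorug] and [ʒɛroruge]: an analysis with underlying /g/ and a rule producing [k] in isolation would wrongly predict alternation here too.
Therefore /k/ is basic and [g] is derived by intervocalic voicing (voiceless stops become voiced between vowels).
Hence 'sand' is /lɛmuzek/ underlyingly.

/lɛmuzek/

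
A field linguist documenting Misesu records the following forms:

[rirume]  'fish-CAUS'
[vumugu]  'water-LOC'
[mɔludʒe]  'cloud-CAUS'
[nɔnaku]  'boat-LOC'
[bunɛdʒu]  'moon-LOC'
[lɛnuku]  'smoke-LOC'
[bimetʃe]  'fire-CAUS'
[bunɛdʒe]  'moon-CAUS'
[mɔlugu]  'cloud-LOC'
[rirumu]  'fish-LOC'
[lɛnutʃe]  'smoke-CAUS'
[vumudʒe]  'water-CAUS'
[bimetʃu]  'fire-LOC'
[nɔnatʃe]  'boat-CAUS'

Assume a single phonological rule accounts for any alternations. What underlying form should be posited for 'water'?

The stem for 'water' ends in [g] in [vumugu] but [dʒ] in [vumudʒe].
Compare 'moon', with invariant [dʒ] in [bunɛdʒu] and [bunɛdʒe]: an analysis with underlying /dʒ/ and a rule producing [g] before the LOC suffix would wrongly predict alternation here too.
The underlying segment must be /g/; /k/ and /g/ become palato-alveolar [tʃ] and [dʒ] before a front vowel, yielding [dʒ] there.
The underlying form of 'water' is therefore /vumug/.

/vumug/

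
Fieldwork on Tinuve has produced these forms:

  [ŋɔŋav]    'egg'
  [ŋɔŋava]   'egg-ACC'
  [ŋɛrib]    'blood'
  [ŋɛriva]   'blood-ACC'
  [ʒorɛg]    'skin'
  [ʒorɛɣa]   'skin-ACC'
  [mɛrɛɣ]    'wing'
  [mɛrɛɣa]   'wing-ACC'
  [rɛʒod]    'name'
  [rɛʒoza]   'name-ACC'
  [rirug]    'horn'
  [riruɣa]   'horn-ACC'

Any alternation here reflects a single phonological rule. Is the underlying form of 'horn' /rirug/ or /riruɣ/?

In [rirug] and [riruɣa] the final segment of 'horn' alternates: [g] ~ [ɣ].
But 'wing' keeps [ɣ] in both environments ([mɛrɛɣ], [mɛrɛɣa]), so there is no rule changing /ɣ/ to [g] in isolation.
So /g/ is underlying, and a rule of intervocalic spirantization — voiced stops become fricatives between vowels — gives [ɣ].

/rirug/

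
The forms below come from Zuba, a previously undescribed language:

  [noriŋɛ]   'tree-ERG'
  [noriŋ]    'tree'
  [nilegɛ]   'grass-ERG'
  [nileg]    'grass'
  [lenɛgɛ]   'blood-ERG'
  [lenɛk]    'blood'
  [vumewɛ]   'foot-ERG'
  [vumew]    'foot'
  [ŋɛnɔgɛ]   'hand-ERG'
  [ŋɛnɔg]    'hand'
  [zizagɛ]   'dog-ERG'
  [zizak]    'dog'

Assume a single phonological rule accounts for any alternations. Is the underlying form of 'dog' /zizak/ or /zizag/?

/zizak/

The stem for 'dog' ends in [g] in [zizagɛ] but [k] in [zizak].
The stem 'hand' ([ŋɛnɔgɛ], [ŋɛnɔg]) shows [g] unchanged in both environments, so [g] cannot be basic with [k] derived in isolation.
Therefore /k/ is basic and [g] is derived by intervocalic voicing (voiceless stops become voiced between vowels).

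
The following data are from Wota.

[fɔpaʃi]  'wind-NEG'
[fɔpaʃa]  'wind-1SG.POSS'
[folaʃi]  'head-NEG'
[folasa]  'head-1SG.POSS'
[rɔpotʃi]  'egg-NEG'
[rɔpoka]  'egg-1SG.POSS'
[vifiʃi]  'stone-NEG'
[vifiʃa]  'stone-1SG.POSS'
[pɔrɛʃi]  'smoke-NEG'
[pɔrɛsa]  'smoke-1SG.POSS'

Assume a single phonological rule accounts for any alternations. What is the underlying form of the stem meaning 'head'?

The stem for 'head' ends in [ʃ] in [folaʃi] but [s] in [folasa].
If /ʃ/ were underlying and a rule turned it into [s] before the 1SG.POSS suffix, 'wind' would also alternate; but it has [ʃ] in both [fɔpaʃi] and [fɔpaʃa].
The alternation reflects palatalization before a front vowel: /k/ and /s/ become palato-alveolar [tʃ] and [ʃ] before a front vowel. /s/ is underlying.
Hence 'head' is /folas/ underlyingly.

/folas/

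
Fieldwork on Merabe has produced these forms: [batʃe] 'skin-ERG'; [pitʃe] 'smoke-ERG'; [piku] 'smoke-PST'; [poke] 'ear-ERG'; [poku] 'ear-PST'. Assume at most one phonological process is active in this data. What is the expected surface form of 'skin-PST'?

The stem for 'smoke' ends in [tʃ] in [pitʃe] but [k] in [piku].
But 'ear' keeps [k] in both environments ([poke], [poku]), so there is no rule changing /k/ to [tʃ] before the ERG suffix.
The underlying segment must be /tʃ/; palato-alveolar /tʃ/ becomes [k] when no front vowel follows, yielding [k] there.
From [batʃe] the stem 'skin' is /batʃ/; when no front vowel follows this yields [baku].

[baku]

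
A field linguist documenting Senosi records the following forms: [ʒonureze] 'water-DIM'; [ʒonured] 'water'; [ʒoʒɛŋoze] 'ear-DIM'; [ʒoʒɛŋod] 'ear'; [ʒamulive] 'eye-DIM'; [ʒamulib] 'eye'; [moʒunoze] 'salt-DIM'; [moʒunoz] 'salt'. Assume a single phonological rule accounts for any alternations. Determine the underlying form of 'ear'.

/ʒoʒɛŋod/

In [ʒoʒɛŋoze] and [ʒoʒɛŋod] the final segment of 'ear' alternates: [z] ~ [d].
The stem 'salt' ([moʒunoze], [moʒunoz]) shows [z] unchanged in both environments, so [z] cannot be basic with [d] derived in isolation.
So /d/ is underlying, and a rule of intervocalic spirantization — voiced stops become fricatives between vowels — gives [z].
The underlying form of 'ear' is therefore /ʒoʒɛŋod/.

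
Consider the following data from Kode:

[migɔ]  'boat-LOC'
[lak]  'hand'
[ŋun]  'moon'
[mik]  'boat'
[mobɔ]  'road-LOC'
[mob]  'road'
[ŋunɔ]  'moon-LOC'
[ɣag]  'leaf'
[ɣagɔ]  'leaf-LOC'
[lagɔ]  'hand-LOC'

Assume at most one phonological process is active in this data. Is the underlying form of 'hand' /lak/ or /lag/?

'hand' shows [g] ~ [k] at the end of the stem ([lagɔ] vs [lak]).
But 'leaf' keeps [g] in both environments ([ɣagɔ], [ɣag]), so there is no rule changing /g/ to [k] in isolation.
So /k/ is underlying, and a rule of intervocalic voicing — voiceless stops become voiced between vowels — gives [g].

/lak/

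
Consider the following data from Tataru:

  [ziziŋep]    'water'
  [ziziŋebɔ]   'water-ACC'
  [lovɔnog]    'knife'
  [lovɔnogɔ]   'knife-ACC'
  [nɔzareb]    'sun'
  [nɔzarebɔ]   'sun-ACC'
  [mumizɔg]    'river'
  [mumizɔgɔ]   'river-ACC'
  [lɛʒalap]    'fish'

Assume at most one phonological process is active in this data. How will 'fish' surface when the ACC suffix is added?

[lɛʒalabɔ]

The stem for 'water' ends in [p] in [ziziŋep] but [b] in [ziziŋebɔ].
Compare 'sun', with invariant [b] in [nɔzareb] and [nɔzarebɔ]: an analysis with underlying /b/ and a rule producing [p] in isolation would wrongly predict alternation here too.
Therefore /p/ is basic and [b] is derived by intervocalic voicing (voiceless stops become voiced between vowels).
From [lɛʒalap] the stem 'fish' is /lɛʒalap/; between vowels this yields [lɛʒalabɔ].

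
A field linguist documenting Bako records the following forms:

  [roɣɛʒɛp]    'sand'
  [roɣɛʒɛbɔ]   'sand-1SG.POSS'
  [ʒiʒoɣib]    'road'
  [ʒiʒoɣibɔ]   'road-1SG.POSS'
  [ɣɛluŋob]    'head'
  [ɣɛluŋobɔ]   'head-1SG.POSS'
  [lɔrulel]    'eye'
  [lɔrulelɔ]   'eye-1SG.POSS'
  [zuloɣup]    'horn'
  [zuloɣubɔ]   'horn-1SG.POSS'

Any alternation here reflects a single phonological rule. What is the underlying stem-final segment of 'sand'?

In [roɣɛʒɛp] and [roɣɛʒɛbɔ] the final segment of 'sand' alternates: [p] ~ [b].
But 'road' keeps [b] in both environments ([ʒiʒoɣib], [ʒiʒoɣibɔ]), so there is no rule changing /b/ to [p] in isolation.
So /p/ is underlying, and a rule of intervocalic voicing — voiceless stops become voiced between vowels — gives [b].

/p/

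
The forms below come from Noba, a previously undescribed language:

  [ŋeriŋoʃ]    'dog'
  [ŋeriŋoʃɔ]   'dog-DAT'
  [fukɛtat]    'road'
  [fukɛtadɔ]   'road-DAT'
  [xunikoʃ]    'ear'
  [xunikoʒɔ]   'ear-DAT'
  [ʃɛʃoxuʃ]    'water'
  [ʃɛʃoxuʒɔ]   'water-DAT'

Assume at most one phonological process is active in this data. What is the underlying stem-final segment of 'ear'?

The root 'ear' surfaces as [xunikoʃ] and [xunikoʒɔ], with a stem-final [ʃ] ~ [ʒ] alternation.
Compare 'dog', with invariant [ʃ] in [ŋeriŋoʃ] and [ŋeriŋoʃɔ]: an analysis with underlying /ʃ/ and a rule producing [ʒ] before the DAT suffix would wrongly predict alternation here too.
The alternation reflects word-final obstruent devoicing: voiced obstruents become voiceless word-finally. /ʒ/ is underlying.

/ʒ/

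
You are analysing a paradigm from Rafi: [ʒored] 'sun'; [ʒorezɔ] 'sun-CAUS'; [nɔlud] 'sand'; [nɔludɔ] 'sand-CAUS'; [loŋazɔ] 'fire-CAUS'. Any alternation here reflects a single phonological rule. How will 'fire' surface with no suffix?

The root 'sun' surfaces as [ʒored] and [ʒorezɔ], with a stem-final [d] ~ [z] alternation.
The stem 'sand' ([nɔlud], [nɔludɔ]) shows [d] unchanged in both environments, so [d] cannot be basic with [z] derived before the CAUS suffix.
So /z/ is underlying, and a rule of word-final hardening — voiced fricatives become stops word-finally — gives [d].
The one attested form of 'fire', [loŋazɔ], shows underlying /loŋaz/. Applying the same rule word-finally gives [loŋad].

[loŋad]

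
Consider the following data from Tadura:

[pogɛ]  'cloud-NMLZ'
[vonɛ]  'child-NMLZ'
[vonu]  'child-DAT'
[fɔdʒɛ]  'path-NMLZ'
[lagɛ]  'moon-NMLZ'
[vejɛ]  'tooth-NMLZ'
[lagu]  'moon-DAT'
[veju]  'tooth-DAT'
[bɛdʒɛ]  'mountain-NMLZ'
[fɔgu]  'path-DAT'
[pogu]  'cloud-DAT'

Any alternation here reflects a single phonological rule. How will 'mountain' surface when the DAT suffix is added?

In [fɔdʒɛ] and [fɔgu] the final segment of 'path' alternates: [dʒ] ~ [g].
If /g/ were underlying and a rule turned it into [dʒ] before the NMLZ suffix, 'cloud' would also alternate; but it has [g] in both [pogɛ] and [pogu].
The underlying segment must be /dʒ/; palato-alveolar /dʒ/ becomes [g] when no front vowel follows, yielding [g] there.
From [bɛdʒɛ] the stem 'mountain' is /bɛdʒ/; when no front vowel follows this yields [bɛgu].

[bɛgu]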